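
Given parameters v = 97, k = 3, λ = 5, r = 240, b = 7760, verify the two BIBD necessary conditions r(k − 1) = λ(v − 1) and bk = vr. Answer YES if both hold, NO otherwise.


Condition (i): r(k − 1) = 240·2 = 480; λ(v − 1) = 5·96 = 480. Match? YES.
Condition (ii): bk = 7760·3 = 23280; vr = 97·240 = 23280. Match? YES.
Both conditions hold? YES.

YES


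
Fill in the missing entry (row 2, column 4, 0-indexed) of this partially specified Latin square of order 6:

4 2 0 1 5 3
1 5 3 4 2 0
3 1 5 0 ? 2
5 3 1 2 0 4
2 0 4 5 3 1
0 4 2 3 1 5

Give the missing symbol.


Row 2 contains symbols [0, 1, 2, 3, 5] — missing [4].
Column 4 contains symbols [0, 1, 2, 3, 5] — missing [4].
The missing symbol must appear in both missing sets; intersection = [4].
Therefore the hidden value is 4.

Missing value = 4.


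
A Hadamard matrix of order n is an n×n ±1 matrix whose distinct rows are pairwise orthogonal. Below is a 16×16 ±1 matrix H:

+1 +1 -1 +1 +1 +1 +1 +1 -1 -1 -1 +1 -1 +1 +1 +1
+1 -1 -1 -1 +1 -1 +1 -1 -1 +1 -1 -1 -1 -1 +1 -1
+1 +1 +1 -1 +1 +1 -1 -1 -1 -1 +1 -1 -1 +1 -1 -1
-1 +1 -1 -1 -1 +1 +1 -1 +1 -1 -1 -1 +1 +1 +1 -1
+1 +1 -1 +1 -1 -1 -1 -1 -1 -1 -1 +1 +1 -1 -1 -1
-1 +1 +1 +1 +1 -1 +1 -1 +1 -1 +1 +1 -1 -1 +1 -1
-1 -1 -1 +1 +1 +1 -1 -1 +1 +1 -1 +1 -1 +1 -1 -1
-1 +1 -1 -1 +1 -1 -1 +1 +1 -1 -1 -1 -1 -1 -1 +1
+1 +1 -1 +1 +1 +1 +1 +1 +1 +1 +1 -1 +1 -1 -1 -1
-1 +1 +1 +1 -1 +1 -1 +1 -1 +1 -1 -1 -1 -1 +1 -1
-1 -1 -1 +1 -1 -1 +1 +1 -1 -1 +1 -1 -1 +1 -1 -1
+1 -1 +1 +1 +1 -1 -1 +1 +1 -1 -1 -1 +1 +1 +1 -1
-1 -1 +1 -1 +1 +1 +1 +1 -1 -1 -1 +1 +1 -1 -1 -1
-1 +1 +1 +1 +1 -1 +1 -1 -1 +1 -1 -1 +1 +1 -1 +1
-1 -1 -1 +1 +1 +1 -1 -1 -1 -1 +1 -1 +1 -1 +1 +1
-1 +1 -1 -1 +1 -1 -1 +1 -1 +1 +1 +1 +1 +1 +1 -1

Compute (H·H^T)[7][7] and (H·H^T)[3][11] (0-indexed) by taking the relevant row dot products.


Row 3 of H: [-1, 1, -1, -1, -1, 1, 1, -1, 1, -1, -1, -1, 1, 1, 1, -1].
Row 7 of H: [-1, 1, -1, -1, 1, -1, -1, 1, 1, -1, -1, -1, -1, -1, -1, 1].
Row 11 of H: [1, -1, 1, 1, 1, -1, -1, 1, 1, -1, -1, -1, 1, 1, 1, -1].
(H·H^T)[7][7] = Σ_j H[7][j]·H[7][j] = (-1)² + (1)² + (-1)² + (-1)² + (1)² + (-1)² + (-1)² + (1)² + (1)² + (-1)² + (-1)² + (-1)² + (-1)² + (-1)² + (-1)² + (1)² = 1 + 1 + 1 + 1 + 1 + 1 + 1 + 1 + 1 + 1 + 1 + 1 + 1 + 1 + 1 + 1 = 16.
(H·H^T)[3][11] = Σ_j H[3][j]·H[11][j] = (-1)·(1) + (1)·(-1) + (-1)·(1) + (-1)·(1) + (-1)·(1) + (1)·(-1) + (1)·(-1) + (-1)·(1) + (1)·(1) + (-1)·(-1) + (-1)·(-1) + (-1)·(-1) + (1)·(1) + (1)·(1) + (1)·(1) + (-1)·(-1) = -1 + -1 + -1 + -1 + -1 + -1 + -1 + -1 + 1 + 1 + 1 + 1 + 1 + 1 + 1 + 1 = 0.
So rows 3 and 11 are orthogonal; the diagonal entry equals n = 16.

(7,7) entry = 16; (3,11) entry = 0.


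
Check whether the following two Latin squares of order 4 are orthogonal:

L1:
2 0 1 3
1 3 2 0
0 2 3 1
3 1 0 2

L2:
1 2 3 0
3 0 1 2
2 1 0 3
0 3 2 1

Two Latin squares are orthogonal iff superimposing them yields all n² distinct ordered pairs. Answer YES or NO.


Form the n² = 16 superimposed pairs (L1[i][j], L2[i][j]), row by row (rows and columns indexed from 0):
row 0: (2,1) (0,2) (1,3) (3,0)
row 1: (1,3) (3,0) (2,1) (0,2)
row 2: (0,2) (2,1) (3,0) (1,3)
row 3: (3,0) (1,3) (0,2) (2,1)
Orthogonality requires all 16 pairs distinct.
But the pair (1,3) repeats: cell (0,2) has L1 = 1, L2 = 3, and cell (1,0) has L1 = 1, L2 = 3.
A repeated pair means some other pair never occurs (only 4 distinct pairs out of 16), so the squares are not orthogonal.
Conclusion: NO.

NO


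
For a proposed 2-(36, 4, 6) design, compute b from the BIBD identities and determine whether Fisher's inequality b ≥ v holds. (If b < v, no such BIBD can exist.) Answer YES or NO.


r = λ(v − 1)/(k − 1) = 6·35/3 = 70.
b = vr/k = 36·70/4 = 630.
Fisher's inequality: b ≥ v ⇔ 630 ≥ 36? YES.

YES


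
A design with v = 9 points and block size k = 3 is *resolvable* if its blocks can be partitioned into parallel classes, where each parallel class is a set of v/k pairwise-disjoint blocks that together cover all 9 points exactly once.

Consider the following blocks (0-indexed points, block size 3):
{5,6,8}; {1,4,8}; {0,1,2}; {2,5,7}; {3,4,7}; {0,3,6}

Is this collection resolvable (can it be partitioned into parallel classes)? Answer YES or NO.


v = 9, block size k = 3, number of blocks = 6.
For resolvability, blocks must partition into parallel classes of size v/k = 3.
Total blocks must therefore be a multiple of 3: 6 = 3·2 + 0 ⇒ divisible ✓.
Greedy packing gives 2 candidate class(es). Each should be a full parallel class (size 3, covers all 9 points).
  Class 1 (3 blocks): {5,6,8}; {0,1,2}; {3,4,7}. Points covered: [0, 1, 2, 3, 4, 5, 6, 7, 8].
  Class 2 (3 blocks): {1,4,8}; {2,5,7}; {0,3,6}. Points covered: [0, 1, 2, 3, 4, 5, 6, 7, 8].
All classes full (size 3)? YES. All classes cover every point? YES.
Resolvable? YES.

YES


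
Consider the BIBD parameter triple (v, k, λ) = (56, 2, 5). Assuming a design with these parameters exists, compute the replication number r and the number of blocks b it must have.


Any 2-(v, k, λ) BIBD satisfies two necessary conditions:
  (i)  Each point sits in r blocks, and counting incidences through any fixed point gives r(k − 1) = λ(v − 1), so r = λ(v − 1)/(k − 1).
  (ii) Total incidences bk = vr, so b = vr/k.
Step 1: r = λ(v − 1)/(k − 1) = 5·(56 − 1)/(2 − 1) = 5·55/1 = 275/1 = 275.
Step 2: b = vr/k = 56·275/2 = 15400/2 = 7700.
Check integrality: r = 275 ∈ Z ✓, b = 7700 ∈ Z ✓.
(These identities are necessary conditions: they determine r and b for any design with these parameters, but do not by themselves prove that one exists.)

r = 275, b = 7700.


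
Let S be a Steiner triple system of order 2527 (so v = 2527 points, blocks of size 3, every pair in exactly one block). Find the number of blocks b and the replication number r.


An STS(v) is a 2-(v, 3, 1) BIBD: block size k = 3, λ = 1.
Replication: r(k − 1) = λ(v − 1) ⇒ r·2 = 2527 − 1 = 2526 ⇒ r = 1263.
Block count: b = v(v − 1)/6 = 2527·2526/6 = 6383202/6 = 1063867.
(Check via bk = vr: 1063867·3 = 3191601 = 2527·1263 = 3191601 ✓.)

r = 1263, b = 1063867.


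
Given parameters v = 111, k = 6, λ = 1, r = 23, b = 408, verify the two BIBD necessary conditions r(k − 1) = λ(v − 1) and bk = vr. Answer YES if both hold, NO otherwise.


Condition (i): r(k − 1) = 23·5 = 115; λ(v − 1) = 1·110 = 110. Match? NO.
Condition (ii): bk = 408·6 = 2448; vr = 111·23 = 2553. Match? NO.
Both conditions hold? NO.

NO


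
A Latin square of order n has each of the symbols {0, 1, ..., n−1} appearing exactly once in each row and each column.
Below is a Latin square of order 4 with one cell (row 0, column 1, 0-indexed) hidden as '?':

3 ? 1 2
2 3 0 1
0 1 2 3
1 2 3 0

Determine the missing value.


Row 0 contains symbols [1, 2, 3] — missing [0].
Column 1 contains symbols [1, 2, 3] — missing [0].
The missing symbol must appear in both missing sets; intersection = [0].
Therefore the hidden value is 0.

Missing value = 0.


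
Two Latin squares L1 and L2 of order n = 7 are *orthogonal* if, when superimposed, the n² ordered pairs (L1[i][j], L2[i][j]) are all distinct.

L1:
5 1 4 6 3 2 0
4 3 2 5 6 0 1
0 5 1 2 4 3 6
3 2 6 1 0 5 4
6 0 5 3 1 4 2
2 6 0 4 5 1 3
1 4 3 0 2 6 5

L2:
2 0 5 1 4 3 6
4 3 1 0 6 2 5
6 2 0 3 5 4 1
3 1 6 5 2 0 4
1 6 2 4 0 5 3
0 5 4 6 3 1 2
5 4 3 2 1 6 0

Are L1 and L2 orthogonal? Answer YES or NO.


Form the n² = 49 superimposed pairs (L1[i][j], L2[i][j]), row by row (rows and columns indexed from 0):
row 0: (5,2) (1,0) (4,5) (6,1) (3,4) (2,3) (0,6)
row 1: (4,4) (3,3) (2,1) (5,0) (6,6) (0,2) (1,5)
row 2: (0,6) (5,2) (1,0) (2,3) (4,5) (3,4) (6,1)
row 3: (3,3) (2,1) (6,6) (1,5) (0,2) (5,0) (4,4)
row 4: (6,1) (0,6) (5,2) (3,4) (1,0) (4,5) (2,3)
row 5: (2,0) (6,5) (0,4) (4,6) (5,3) (1,1) (3,2)
row 6: (1,5) (4,4) (3,3) (0,2) (2,1) (6,6) (5,0)
Orthogonality requires all 49 pairs distinct.
But the pair (0,6) repeats: cell (0,6) has L1 = 0, L2 = 6, and cell (2,0) has L1 = 0, L2 = 6.
A repeated pair means some other pair never occurs (only 21 distinct pairs out of 49), so the squares are not orthogonal.
Conclusion: NO.

NO


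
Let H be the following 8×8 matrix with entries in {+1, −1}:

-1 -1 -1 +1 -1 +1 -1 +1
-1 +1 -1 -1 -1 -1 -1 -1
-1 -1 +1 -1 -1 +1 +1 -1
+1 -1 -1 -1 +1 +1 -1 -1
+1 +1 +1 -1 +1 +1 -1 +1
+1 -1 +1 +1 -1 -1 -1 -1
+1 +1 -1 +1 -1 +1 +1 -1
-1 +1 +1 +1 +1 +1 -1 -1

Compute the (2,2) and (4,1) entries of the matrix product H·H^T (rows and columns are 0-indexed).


Row 1 of H: [-1, 1, -1, -1, -1, -1, -1, -1].
Row 2 of H: [-1, -1, 1, -1, -1, 1, 1, -1].
Row 4 of H: [1, 1, 1, -1, 1, 1, -1, 1].
(H·H^T)[2][2] = Σ_j H[2][j]·H[2][j] = (-1)² + (-1)² + (1)² + (-1)² + (-1)² + (1)² + (1)² + (-1)² = 1 + 1 + 1 + 1 + 1 + 1 + 1 + 1 = 8.
(H·H^T)[4][1] = Σ_j H[4][j]·H[1][j] = (1)·(-1) + (1)·(1) + (1)·(-1) + (-1)·(-1) + (1)·(-1) + (1)·(-1) + (-1)·(-1) + (1)·(-1) = -1 + 1 + -1 + 1 + -1 + -1 + 1 + -1 = -2.
Rows 4 and 1 are not orthogonal (dot product = -2 ≠ 0), so H is not a Hadamard matrix.

(2,2) entry = 8; (4,1) entry = -2.


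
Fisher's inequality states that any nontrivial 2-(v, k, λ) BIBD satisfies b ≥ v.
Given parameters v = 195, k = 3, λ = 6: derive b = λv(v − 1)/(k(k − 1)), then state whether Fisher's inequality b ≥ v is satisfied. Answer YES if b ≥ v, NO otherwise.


r = λ(v − 1)/(k − 1) = 6·194/2 = 582.
b = vr/k = 195·582/3 = 37830.
Fisher's inequality: b ≥ v ⇔ 37830 ≥ 195? YES.

YES


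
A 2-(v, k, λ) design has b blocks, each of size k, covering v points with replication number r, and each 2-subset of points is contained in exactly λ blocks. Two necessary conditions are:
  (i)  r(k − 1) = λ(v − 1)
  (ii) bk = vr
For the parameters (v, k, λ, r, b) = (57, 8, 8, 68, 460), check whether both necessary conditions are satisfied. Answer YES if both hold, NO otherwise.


Condition (i): r(k − 1) = 68·7 = 476; λ(v − 1) = 8·56 = 448. Match? NO.
Condition (ii): bk = 460·8 = 3680; vr = 57·68 = 3876. Match? NO.
Both conditions hold? NO.

NO


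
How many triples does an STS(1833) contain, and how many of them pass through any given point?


An STS(v) is a 2-(v, 3, 1) BIBD: block size k = 3, λ = 1.
Replication: r(k − 1) = λ(v − 1) ⇒ r·2 = 1833 − 1 = 1832 ⇒ r = 916.
Block count: b = v(v − 1)/6 = 1833·1832/6 = 3358056/6 = 559676.

r = 916, b = 559676.


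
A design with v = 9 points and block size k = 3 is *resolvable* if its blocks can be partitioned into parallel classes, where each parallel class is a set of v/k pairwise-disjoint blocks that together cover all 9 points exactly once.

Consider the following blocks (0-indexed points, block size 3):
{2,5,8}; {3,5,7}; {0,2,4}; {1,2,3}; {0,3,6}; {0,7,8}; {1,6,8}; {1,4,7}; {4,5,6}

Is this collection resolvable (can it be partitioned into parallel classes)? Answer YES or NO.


v = 9, block size k = 3, number of blocks = 9.
For resolvability, blocks must partition into parallel classes of size v/k = 3.
Total blocks must therefore be a multiple of 3: 9 = 3·3 + 0 ⇒ divisible ✓.
Greedy packing gives 3 candidate class(es). Each should be a full parallel class (size 3, covers all 9 points).
  Class 1 (3 blocks): {2,5,8}; {0,3,6}; {1,4,7}. Points covered: [0, 1, 2, 3, 4, 5, 6, 7, 8].
  Class 2 (3 blocks): {3,5,7}; {0,2,4}; {1,6,8}. Points covered: [0, 1, 2, 3, 4, 5, 6, 7, 8].
  Class 3 (3 blocks): {1,2,3}; {0,7,8}; {4,5,6}. Points covered: [0, 1, 2, 3, 4, 5, 6, 7, 8].
All classes full (size 3)? YES. All classes cover every point? YES.
Resolvable? YES.

YES


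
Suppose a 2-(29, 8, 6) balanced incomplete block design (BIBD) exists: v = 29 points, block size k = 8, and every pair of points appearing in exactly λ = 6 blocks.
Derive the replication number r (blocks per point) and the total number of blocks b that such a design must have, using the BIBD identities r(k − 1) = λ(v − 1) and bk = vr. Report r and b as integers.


Any 2-(v, k, λ) BIBD satisfies two necessary conditions:
  (i)  Each point sits in r blocks, and counting incidences through any fixed point gives r(k − 1) = λ(v − 1), so r = λ(v − 1)/(k − 1).
  (ii) Total incidences bk = vr, so b = vr/k.
Step 1: r = λ(v − 1)/(k − 1) = 6·(29 − 1)/(8 − 1) = 6·28/7 = 168/7 = 24.
Step 2: b = vr/k = 29·24/8 = 696/8 = 87.
Check integrality: r = 24 ∈ Z ✓, b = 87 ∈ Z ✓.
(These identities are necessary conditions: they determine r and b for any design with these parameters, but do not by themselves prove that one exists.)

r = 24, b = 87.


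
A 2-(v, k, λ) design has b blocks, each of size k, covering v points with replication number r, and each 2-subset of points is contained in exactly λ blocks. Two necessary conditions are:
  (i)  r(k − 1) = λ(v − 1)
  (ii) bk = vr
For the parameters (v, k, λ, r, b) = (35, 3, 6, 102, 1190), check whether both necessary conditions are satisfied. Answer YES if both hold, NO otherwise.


Condition (i): r(k − 1) = 102·2 = 204; λ(v − 1) = 6·34 = 204. Match? YES.
Condition (ii): bk = 1190·3 = 3570; vr = 35·102 = 3570. Match? YES.
Both conditions hold? YES.

YES


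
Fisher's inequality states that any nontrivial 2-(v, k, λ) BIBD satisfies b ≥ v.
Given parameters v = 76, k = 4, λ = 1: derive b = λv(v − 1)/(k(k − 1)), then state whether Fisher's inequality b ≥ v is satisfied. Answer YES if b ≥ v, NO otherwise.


b = λv(v − 1)/(k(k − 1)) = 1·76·75/(4·3) = 5700/12 = 475.
Compare with v = 76: b ≥ v, so Fisher's inequality holds.

YES


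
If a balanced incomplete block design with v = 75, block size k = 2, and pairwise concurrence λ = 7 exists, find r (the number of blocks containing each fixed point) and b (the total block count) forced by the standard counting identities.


Any 2-(v, k, λ) BIBD satisfies two necessary conditions:
  (i)  Each point sits in r blocks, and counting incidences through any fixed point gives r(k − 1) = λ(v − 1), so r = λ(v − 1)/(k − 1).
  (ii) Total incidences bk = vr, so b = vr/k.
Step 1: r = λ(v − 1)/(k − 1) = 7·(75 − 1)/(2 − 1) = 7·74/1 = 518/1 = 518.
Step 2: b = vr/k = 75·518/2 = 38850/2 = 19425.
Check integrality: r = 518 ∈ Z ✓, b = 19425 ∈ Z ✓.
(These identities are necessary conditions: they determine r and b for any design with these parameters, but do not by themselves prove that one exists.)

r = 518, b = 19425.


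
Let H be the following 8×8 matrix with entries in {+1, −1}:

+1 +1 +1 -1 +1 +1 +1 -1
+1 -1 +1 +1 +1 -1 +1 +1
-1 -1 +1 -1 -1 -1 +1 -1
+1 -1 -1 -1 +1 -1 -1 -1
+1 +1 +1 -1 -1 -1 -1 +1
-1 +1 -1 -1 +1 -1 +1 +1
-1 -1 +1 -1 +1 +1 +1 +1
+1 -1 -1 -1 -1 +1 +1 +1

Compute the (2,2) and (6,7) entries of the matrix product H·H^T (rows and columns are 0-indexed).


Row 2 of H: [-1, -1, 1, -1, -1, -1, 1, -1].
Row 6 of H: [-1, -1, 1, -1, 1, 1, 1, 1].
Row 7 of H: [1, -1, -1, -1, -1, 1, 1, 1].
(H·H^T)[2][2] = Σ_j H[2][j]·H[2][j] = (-1)² + (-1)² + (1)² + (-1)² + (-1)² + (-1)² + (1)² + (-1)² = 1 + 1 + 1 + 1 + 1 + 1 + 1 + 1 = 8.
(H·H^T)[6][7] = Σ_j H[6][j]·H[7][j] = (-1)·(1) + (-1)·(-1) + (1)·(-1) + (-1)·(-1) + (1)·(-1) + (1)·(1) + (1)·(1) + (1)·(1) = -1 + 1 + -1 + 1 + -1 + 1 + 1 + 1 = 2.
Rows 6 and 7 are not orthogonal (dot product = 2 ≠ 0), so H is not a Hadamard matrix.

(2,2) entry = 8; (6,7) entry = 2.


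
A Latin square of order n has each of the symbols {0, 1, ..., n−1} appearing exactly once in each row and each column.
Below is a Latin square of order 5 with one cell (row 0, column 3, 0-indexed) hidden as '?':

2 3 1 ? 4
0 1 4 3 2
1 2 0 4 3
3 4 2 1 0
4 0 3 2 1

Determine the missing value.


Row 0 contains symbols [1, 2, 3, 4] — missing [0].
Column 3 contains symbols [1, 2, 3, 4] — missing [0].
The missing symbol must appear in both missing sets; intersection = [0].
Therefore the hidden value is 0.

Missing value = 0.


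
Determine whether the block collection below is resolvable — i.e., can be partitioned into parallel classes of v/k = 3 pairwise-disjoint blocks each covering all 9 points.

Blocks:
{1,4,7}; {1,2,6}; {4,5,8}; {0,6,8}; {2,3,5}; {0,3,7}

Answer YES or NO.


v = 9, block size k = 3, number of blocks = 6.
For resolvability, blocks must partition into parallel classes of size v/k = 3.
Total blocks must therefore be a multiple of 3: 6 = 3·2 + 0 ⇒ divisible ✓.
Greedy packing gives 2 candidate class(es). Each should be a full parallel class (size 3, covers all 9 points).
  Class 1 (3 blocks): {1,4,7}; {0,6,8}; {2,3,5}. Points covered: [0, 1, 2, 3, 4, 5, 6, 7, 8].
  Class 2 (3 blocks): {1,2,6}; {4,5,8}; {0,3,7}. Points covered: [0, 1, 2, 3, 4, 5, 6, 7, 8].
All classes full (size 3)? YES. All classes cover every point? YES.
Resolvable? YES.

YES


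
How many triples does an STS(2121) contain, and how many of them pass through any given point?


An STS(v) is a 2-(v, 3, 1) BIBD: block size k = 3, λ = 1.
Replication: r(k − 1) = λ(v − 1) ⇒ r·2 = 2121 − 1 = 2120 ⇒ r = 1060.
Block count: b = v(v − 1)/6 = 2121·2120/6 = 4496520/6 = 749420.
(Check via bk = vr: 749420·3 = 2248260 = 2121·1060 = 2248260 ✓.)

r = 1060, b = 749420.


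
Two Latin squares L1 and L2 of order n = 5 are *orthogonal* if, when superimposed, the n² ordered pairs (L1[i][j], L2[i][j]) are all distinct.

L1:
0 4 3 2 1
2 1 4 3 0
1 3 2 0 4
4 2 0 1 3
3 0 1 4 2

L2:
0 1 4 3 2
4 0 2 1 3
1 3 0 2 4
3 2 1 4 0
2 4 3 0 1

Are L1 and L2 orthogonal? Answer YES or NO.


Form the n² = 25 superimposed pairs (L1[i][j], L2[i][j]), row by row (rows and columns indexed from 0):
row 0: (0,0) (4,1) (3,4) (2,3) (1,2)
row 1: (2,4) (1,0) (4,2) (3,1) (0,3)
row 2: (1,1) (3,3) (2,0) (0,2) (4,4)
row 3: (4,3) (2,2) (0,1) (1,4) (3,0)
row 4: (3,2) (0,4) (1,3) (4,0) (2,1)
Orthogonality requires all 25 pairs distinct.
Check by first coordinate: for each symbol s of L1, list the L2 entries in the n cells where L1 = s; they must all differ.
  L1 = 0: L2 entries (in reading order) 0, 3, 2, 1, 4 — all 5 distinct ✓
  L1 = 1: L2 entries (in reading order) 2, 0, 1, 4, 3 — all 5 distinct ✓
  L1 = 2: L2 entries (in reading order) 3, 4, 0, 2, 1 — all 5 distinct ✓
  L1 = 3: L2 entries (in reading order) 4, 1, 3, 0, 2 — all 5 distinct ✓
  L1 = 4: L2 entries (in reading order) 1, 2, 4, 3, 0 — all 5 distinct ✓
Every symbol of L1 meets every symbol of L2 exactly once, so all 25 pairs are distinct (25 of 25).
Conclusion: YES.

YES


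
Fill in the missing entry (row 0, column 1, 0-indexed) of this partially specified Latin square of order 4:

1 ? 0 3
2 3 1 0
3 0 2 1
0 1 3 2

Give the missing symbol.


Row 0 contains symbols [0, 1, 3] — missing [2].
Column 1 contains symbols [0, 1, 3] — missing [2].
The missing symbol must appear in both missing sets; intersection = [2].
Therefore the hidden value is 2.

Missing value = 2.


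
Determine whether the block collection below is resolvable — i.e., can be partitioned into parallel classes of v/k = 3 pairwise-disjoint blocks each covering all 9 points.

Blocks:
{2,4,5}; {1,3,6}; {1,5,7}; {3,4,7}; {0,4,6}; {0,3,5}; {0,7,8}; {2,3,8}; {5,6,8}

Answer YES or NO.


v = 9, block size k = 3, number of blocks = 9.
For resolvability, blocks must partition into parallel classes of size v/k = 3.
Total blocks must therefore be a multiple of 3: 9 = 3·3 + 0 ⇒ divisible ✓.
Consider block {3,4,7}. The only other block(s) in the collection disjoint from it are {5,6,8} — just 1 block(s). Any parallel class containing {3,4,7} would need 2 other blocks each disjoint from it, so no parallel class of size 3 can contain {3,4,7}.
Since every block must belong to some parallel class in a resolution, the collection cannot be partitioned into parallel classes.
Resolvable? NO.

NO


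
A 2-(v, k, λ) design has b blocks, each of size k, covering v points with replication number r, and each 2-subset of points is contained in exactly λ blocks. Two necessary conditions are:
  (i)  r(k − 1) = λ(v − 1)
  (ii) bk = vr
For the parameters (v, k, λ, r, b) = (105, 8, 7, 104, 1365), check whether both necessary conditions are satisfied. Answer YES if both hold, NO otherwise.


Condition (i): r(k − 1) = 104·7 = 728; λ(v − 1) = 7·104 = 728. Match? YES.
Condition (ii): bk = 1365·8 = 10920; vr = 105·104 = 10920. Match? YES.
Both conditions hold? YES.

YES


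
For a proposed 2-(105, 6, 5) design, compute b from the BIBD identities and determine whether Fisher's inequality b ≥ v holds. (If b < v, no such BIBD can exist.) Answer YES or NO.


b = λv(v − 1)/(k(k − 1)) = 5·105·104/(6·5) = 54600/30 = 1820.
Compare with v = 105: b ≥ v, so Fisher's inequality holds.

YES


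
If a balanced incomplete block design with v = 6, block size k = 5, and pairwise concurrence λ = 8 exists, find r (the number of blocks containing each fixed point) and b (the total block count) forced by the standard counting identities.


Any 2-(v, k, λ) BIBD satisfies two necessary conditions:
  (i)  Each point sits in r blocks, and counting incidences through any fixed point gives r(k − 1) = λ(v − 1), so r = λ(v − 1)/(k − 1).
  (ii) Total incidences bk = vr, so b = vr/k.
Step 1: r = λ(v − 1)/(k − 1) = 8·(6 − 1)/(5 − 1) = 8·5/4 = 40/4 = 10.
Step 2: b = vr/k = 6·10/5 = 60/5 = 12.
Check integrality: r = 10 ∈ Z ✓, b = 12 ∈ Z ✓.
(These identities are necessary conditions: they determine r and b for any design with these parameters, but do not by themselves prove that one exists.)

r = 10, b = 12.


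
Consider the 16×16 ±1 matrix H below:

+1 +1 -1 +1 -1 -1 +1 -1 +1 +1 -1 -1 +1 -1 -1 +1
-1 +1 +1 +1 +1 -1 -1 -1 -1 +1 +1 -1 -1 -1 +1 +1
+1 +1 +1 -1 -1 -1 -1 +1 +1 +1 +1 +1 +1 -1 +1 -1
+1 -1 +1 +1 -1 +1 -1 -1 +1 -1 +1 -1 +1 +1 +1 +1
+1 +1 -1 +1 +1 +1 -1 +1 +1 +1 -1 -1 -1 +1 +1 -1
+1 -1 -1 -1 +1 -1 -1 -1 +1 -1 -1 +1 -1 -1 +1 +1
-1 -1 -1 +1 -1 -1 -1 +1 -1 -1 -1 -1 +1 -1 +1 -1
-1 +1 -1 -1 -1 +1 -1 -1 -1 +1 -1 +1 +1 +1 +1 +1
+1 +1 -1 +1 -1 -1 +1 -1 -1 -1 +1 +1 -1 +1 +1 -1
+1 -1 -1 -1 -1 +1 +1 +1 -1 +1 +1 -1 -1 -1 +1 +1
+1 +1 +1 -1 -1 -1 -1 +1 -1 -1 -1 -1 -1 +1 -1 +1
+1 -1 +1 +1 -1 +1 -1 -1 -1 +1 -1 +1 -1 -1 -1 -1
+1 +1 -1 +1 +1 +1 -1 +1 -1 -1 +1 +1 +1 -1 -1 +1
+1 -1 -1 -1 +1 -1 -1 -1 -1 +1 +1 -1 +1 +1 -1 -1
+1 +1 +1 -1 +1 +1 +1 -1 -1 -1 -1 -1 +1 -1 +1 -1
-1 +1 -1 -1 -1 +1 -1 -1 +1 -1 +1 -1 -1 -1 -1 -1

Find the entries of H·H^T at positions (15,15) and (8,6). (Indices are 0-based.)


Row 6 of H: [-1, -1, -1, 1, -1, -1, -1, 1, -1, -1, -1, -1, 1, -1, 1, -1].
Row 8 of H: [1, 1, -1, 1, -1, -1, 1, -1, -1, -1, 1, 1, -1, 1, 1, -1].
Row 15 of H: [-1, 1, -1, -1, -1, 1, -1, -1, 1, -1, 1, -1, -1, -1, -1, -1].
(H·H^T)[15][15] = Σ_j H[15][j]·H[15][j] = (-1)² + (1)² + (-1)² + (-1)² + (-1)² + (1)² + (-1)² + (-1)² + (1)² + (-1)² + (1)² + (-1)² + (-1)² + (-1)² + (-1)² + (-1)² = 1 + 1 + 1 + 1 + 1 + 1 + 1 + 1 + 1 + 1 + 1 + 1 + 1 + 1 + 1 + 1 = 16.
(H·H^T)[8][6] = Σ_j H[8][j]·H[6][j] = (1)·(-1) + (1)·(-1) + (-1)·(-1) + (1)·(1) + (-1)·(-1) + (-1)·(-1) + (1)·(-1) + (-1)·(1) + (-1)·(-1) + (-1)·(-1) + (1)·(-1) + (1)·(-1) + (-1)·(1) + (1)·(-1) + (1)·(1) + (-1)·(-1) = -1 + -1 + 1 + 1 + 1 + 1 + -1 + -1 + 1 + 1 + -1 + -1 + -1 + -1 + 1 + 1 = 0.
So rows 8 and 6 are orthogonal; the diagonal entry equals n = 16.

(15,15) entry = 16; (8,6) entry = 0.


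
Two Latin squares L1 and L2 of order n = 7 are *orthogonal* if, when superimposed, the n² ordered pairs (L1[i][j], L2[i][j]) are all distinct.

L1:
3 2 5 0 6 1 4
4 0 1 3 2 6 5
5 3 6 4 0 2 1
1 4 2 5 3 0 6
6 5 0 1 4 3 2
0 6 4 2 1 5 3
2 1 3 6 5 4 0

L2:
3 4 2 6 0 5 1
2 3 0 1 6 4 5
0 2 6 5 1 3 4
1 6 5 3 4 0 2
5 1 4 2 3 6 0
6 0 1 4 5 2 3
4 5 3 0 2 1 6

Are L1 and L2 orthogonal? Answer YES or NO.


Form the n² = 49 superimposed pairs (L1[i][j], L2[i][j]), row by row (rows and columns indexed from 0):
row 0: (3,3) (2,4) (5,2) (0,6) (6,0) (1,5) (4,1)
row 1: (4,2) (0,3) (1,0) (3,1) (2,6) (6,4) (5,5)
row 2: (5,0) (3,2) (6,6) (4,5) (0,1) (2,3) (1,4)
row 3: (1,1) (4,6) (2,5) (5,3) (3,4) (0,0) (6,2)
row 4: (6,5) (5,1) (0,4) (1,2) (4,3) (3,6) (2,0)
row 5: (0,6) (6,0) (4,1) (2,4) (1,5) (5,2) (3,3)
row 6: (2,4) (1,5) (3,3) (6,0) (5,2) (4,1) (0,6)
Orthogonality requires all 49 pairs distinct.
But the pair (0,6) repeats: cell (0,3) has L1 = 0, L2 = 6, and cell (5,0) has L1 = 0, L2 = 6.
A repeated pair means some other pair never occurs (only 35 distinct pairs out of 49), so the squares are not orthogonal.
Conclusion: NO.

NO


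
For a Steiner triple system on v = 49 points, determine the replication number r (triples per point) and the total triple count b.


An STS(v) is a 2-(v, 3, 1) BIBD: block size k = 3, λ = 1.
Replication: r(k − 1) = λ(v − 1) ⇒ r·2 = 49 − 1 = 48 ⇒ r = 24.
Block count: b = v(v − 1)/6 = 49·48/6 = 2352/6 = 392.

r = 24, b = 392.


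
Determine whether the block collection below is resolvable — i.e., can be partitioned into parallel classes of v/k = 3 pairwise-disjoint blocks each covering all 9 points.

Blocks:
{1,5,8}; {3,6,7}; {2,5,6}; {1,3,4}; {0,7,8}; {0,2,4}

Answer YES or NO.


v = 9, block size k = 3, number of blocks = 6.
For resolvability, blocks must partition into parallel classes of size v/k = 3.
Total blocks must therefore be a multiple of 3: 6 = 3·2 + 0 ⇒ divisible ✓.
Greedy packing gives 2 candidate class(es). Each should be a full parallel class (size 3, covers all 9 points).
  Class 1 (3 blocks): {1,5,8}; {3,6,7}; {0,2,4}. Points covered: [0, 1, 2, 3, 4, 5, 6, 7, 8].
  Class 2 (3 blocks): {2,5,6}; {1,3,4}; {0,7,8}. Points covered: [0, 1, 2, 3, 4, 5, 6, 7, 8].
All classes full (size 3)? YES. All classes cover every point? YES.
Resolvable? YES.

YES


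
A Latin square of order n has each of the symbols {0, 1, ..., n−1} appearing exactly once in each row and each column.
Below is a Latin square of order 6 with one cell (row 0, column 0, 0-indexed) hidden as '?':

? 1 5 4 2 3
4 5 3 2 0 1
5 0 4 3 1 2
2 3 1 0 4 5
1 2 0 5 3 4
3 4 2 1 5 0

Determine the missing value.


Row 0 contains symbols [1, 2, 3, 4, 5] — missing [0].
Column 0 contains symbols [1, 2, 3, 4, 5] — missing [0].
The missing symbol must appear in both missing sets; intersection = [0].
Therefore the hidden value is 0.

Missing value = 0.


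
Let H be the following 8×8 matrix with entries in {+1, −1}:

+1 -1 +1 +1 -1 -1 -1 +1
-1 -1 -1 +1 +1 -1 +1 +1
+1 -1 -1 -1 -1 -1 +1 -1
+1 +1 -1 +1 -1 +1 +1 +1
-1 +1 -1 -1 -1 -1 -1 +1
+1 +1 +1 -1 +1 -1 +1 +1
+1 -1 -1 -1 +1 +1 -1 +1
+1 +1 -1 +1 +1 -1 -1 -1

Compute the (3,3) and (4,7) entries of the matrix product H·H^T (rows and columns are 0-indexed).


Row 3 of H: [1, 1, -1, 1, -1, 1, 1, 1].
Row 4 of H: [-1, 1, -1, -1, -1, -1, -1, 1].
Row 7 of H: [1, 1, -1, 1, 1, -1, -1, -1].
(H·H^T)[3][3] = Σ_j H[3][j]·H[3][j] = (1)² + (1)² + (-1)² + (1)² + (-1)² + (1)² + (1)² + (1)² = 1 + 1 + 1 + 1 + 1 + 1 + 1 + 1 = 8.
(H·H^T)[4][7] = Σ_j H[4][j]·H[7][j] = (-1)·(1) + (1)·(1) + (-1)·(-1) + (-1)·(1) + (-1)·(1) + (-1)·(-1) + (-1)·(-1) + (1)·(-1) = -1 + 1 + 1 + -1 + -1 + 1 + 1 + -1 = 0.
So rows 4 and 7 are orthogonal; the diagonal entry equals n = 8.

(3,3) entry = 8; (4,7) entry = 0.


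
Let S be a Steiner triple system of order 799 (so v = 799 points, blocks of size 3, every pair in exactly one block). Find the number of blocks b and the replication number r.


An STS(v) is a 2-(v, 3, 1) BIBD: block size k = 3, λ = 1.
Replication: r(k − 1) = λ(v − 1) ⇒ r·2 = 799 − 1 = 798 ⇒ r = 399.
Block count: bk = vr ⇒ b·3 = 799·399 = 318801 ⇒ b = 106267.

r = 399, b = 106267.


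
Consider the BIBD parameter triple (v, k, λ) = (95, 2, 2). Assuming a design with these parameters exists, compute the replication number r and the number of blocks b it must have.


Any 2-(v, k, λ) BIBD satisfies two necessary conditions:
  (i)  Each point sits in r blocks, and counting incidences through any fixed point gives r(k − 1) = λ(v − 1), so r = λ(v − 1)/(k − 1).
  (ii) Total incidences bk = vr, so b = vr/k.
Step 1: r = λ(v − 1)/(k − 1) = 2·(95 − 1)/(2 − 1) = 2·94/1 = 188/1 = 188.
Step 2: b = vr/k = 95·188/2 = 17860/2 = 8930.
Check integrality: r = 188 ∈ Z ✓, b = 8930 ∈ Z ✓.
(These identities are necessary conditions: they determine r and b for any design with these parameters, but do not by themselves prove that one exists.)

r = 188, b = 8930.


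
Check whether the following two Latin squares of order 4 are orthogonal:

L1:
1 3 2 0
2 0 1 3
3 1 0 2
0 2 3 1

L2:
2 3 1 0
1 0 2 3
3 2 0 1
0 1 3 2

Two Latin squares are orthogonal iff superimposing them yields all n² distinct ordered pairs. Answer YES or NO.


Form the n² = 16 superimposed pairs (L1[i][j], L2[i][j]), row by row (rows and columns indexed from 0):
row 0: (1,2) (3,3) (2,1) (0,0)
row 1: (2,1) (0,0) (1,2) (3,3)
row 2: (3,3) (1,2) (0,0) (2,1)
row 3: (0,0) (2,1) (3,3) (1,2)
Orthogonality requires all 16 pairs distinct.
But the pair (2,1) repeats: cell (0,2) has L1 = 2, L2 = 1, and cell (1,0) has L1 = 2, L2 = 1.
A repeated pair means some other pair never occurs (only 4 distinct pairs out of 16), so the squares are not orthogonal.
Conclusion: NO.

NO


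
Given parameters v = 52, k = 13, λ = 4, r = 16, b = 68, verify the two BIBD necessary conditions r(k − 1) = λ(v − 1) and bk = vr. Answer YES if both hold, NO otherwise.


Condition (i): r(k − 1) = 16·12 = 192; λ(v − 1) = 4·51 = 204. Match? NO.
Condition (ii): bk = 68·13 = 884; vr = 52·16 = 832. Match? NO.
Both conditions hold? NO.

NO


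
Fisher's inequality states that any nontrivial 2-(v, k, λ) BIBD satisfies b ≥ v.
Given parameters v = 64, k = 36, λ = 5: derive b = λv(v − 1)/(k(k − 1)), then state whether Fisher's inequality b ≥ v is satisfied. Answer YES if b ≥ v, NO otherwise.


r = λ(v − 1)/(k − 1) = 5·63/35 = 9.
b = vr/k = 64·9/36 = 16.
Fisher's inequality: b ≥ v ⇔ 16 ≥ 64? NO.

NO


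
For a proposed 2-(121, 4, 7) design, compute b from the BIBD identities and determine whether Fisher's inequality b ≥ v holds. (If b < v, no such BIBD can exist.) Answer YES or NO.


r = λ(v − 1)/(k − 1) = 7·120/3 = 280.
b = vr/k = 121·280/4 = 8470.
Fisher's inequality: b ≥ v ⇔ 8470 ≥ 121? YES.

YES


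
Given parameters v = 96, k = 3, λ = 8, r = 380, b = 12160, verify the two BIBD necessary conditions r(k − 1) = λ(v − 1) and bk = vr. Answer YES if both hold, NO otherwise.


Condition (i): r(k − 1) = 380·2 = 760; λ(v − 1) = 8·95 = 760. Match? YES.
Condition (ii): bk = 12160·3 = 36480; vr = 96·380 = 36480. Match? YES.
Both conditions hold? YES.

YES


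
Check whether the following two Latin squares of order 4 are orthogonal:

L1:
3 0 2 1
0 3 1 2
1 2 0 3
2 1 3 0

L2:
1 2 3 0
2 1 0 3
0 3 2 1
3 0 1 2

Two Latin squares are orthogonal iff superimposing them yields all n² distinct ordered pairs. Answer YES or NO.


Form the n² = 16 superimposed pairs (L1[i][j], L2[i][j]), row by row (rows and columns indexed from 0):
row 0: (3,1) (0,2) (2,3) (1,0)
row 1: (0,2) (3,1) (1,0) (2,3)
row 2: (1,0) (2,3) (0,2) (3,1)
row 3: (2,3) (1,0) (3,1) (0,2)
Orthogonality requires all 16 pairs distinct.
But the pair (0,2) repeats: cell (0,1) has L1 = 0, L2 = 2, and cell (1,0) has L1 = 0, L2 = 2.
A repeated pair means some other pair never occurs (only 4 distinct pairs out of 16), so the squares are not orthogonal.
Conclusion: NO.

NO


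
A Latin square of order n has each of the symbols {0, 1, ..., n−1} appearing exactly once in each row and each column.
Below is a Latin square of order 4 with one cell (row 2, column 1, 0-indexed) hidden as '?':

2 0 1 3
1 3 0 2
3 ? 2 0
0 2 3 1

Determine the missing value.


Row 2 contains symbols [0, 2, 3] — missing [1].
Column 1 contains symbols [0, 2, 3] — missing [1].
The missing symbol must appear in both missing sets; intersection = [1].
Therefore the hidden value is 1.

Missing value = 1.


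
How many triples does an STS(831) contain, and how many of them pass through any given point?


An STS(v) is a 2-(v, 3, 1) BIBD: block size k = 3, λ = 1.
Replication: r(k − 1) = λ(v − 1) ⇒ r·2 = 831 − 1 = 830 ⇒ r = 415.
Block count: b = v(v − 1)/6 = 831·830/6 = 689730/6 = 114955.

r = 415, b = 114955.


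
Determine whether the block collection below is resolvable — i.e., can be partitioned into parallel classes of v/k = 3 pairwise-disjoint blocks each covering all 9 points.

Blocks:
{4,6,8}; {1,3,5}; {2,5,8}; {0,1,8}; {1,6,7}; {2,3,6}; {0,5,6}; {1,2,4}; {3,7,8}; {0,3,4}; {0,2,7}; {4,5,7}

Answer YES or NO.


v = 9, block size k = 3, number of blocks = 12.
For resolvability, blocks must partition into parallel classes of size v/k = 3.
Total blocks must therefore be a multiple of 3: 12 = 3·4 + 0 ⇒ divisible ✓.
Greedy packing gives 4 candidate class(es). Each should be a full parallel class (size 3, covers all 9 points).
  Class 1 (3 blocks): {4,6,8}; {1,3,5}; {0,2,7}. Points covered: [0, 1, 2, 3, 4, 5, 6, 7, 8].
  Class 2 (3 blocks): {2,5,8}; {1,6,7}; {0,3,4}. Points covered: [0, 1, 2, 3, 4, 5, 6, 7, 8].
  Class 3 (3 blocks): {0,1,8}; {2,3,6}; {4,5,7}. Points covered: [0, 1, 2, 3, 4, 5, 6, 7, 8].
  Class 4 (3 blocks): {0,5,6}; {1,2,4}; {3,7,8}. Points covered: [0, 1, 2, 3, 4, 5, 6, 7, 8].
All classes full (size 3)? YES. All classes cover every point? YES.
Resolvable? YES.

YES


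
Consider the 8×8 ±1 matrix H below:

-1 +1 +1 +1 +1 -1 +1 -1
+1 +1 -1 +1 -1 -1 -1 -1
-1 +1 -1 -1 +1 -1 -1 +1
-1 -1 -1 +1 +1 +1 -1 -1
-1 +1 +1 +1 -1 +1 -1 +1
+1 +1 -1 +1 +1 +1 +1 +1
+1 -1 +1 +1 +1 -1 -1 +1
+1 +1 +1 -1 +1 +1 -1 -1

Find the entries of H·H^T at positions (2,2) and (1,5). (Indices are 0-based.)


Row 1 of H: [1, 1, -1, 1, -1, -1, -1, -1].
Row 2 of H: [-1, 1, -1, -1, 1, -1, -1, 1].
Row 5 of H: [1, 1, -1, 1, 1, 1, 1, 1].
(H·H^T)[2][2] = Σ_j H[2][j]·H[2][j] = (-1)² + (1)² + (-1)² + (-1)² + (1)² + (-1)² + (-1)² + (1)² = 1 + 1 + 1 + 1 + 1 + 1 + 1 + 1 = 8.
(H·H^T)[1][5] = Σ_j H[1][j]·H[5][j] = (1)·(1) + (1)·(1) + (-1)·(-1) + (1)·(1) + (-1)·(1) + (-1)·(1) + (-1)·(1) + (-1)·(1) = 1 + 1 + 1 + 1 + -1 + -1 + -1 + -1 = 0.
So rows 1 and 5 are orthogonal; the diagonal entry equals n = 8.

(2,2) entry = 8; (1,5) entry = 0.


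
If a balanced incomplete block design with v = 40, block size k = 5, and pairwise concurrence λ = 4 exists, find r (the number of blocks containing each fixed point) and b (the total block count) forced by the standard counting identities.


Any 2-(v, k, λ) BIBD satisfies two necessary conditions:
  (i)  Each point sits in r blocks, and counting incidences through any fixed point gives r(k − 1) = λ(v − 1), so r = λ(v − 1)/(k − 1).
  (ii) Total incidences bk = vr, so b = vr/k.
Step 1: r = λ(v − 1)/(k − 1) = 4·(40 − 1)/(5 − 1) = 4·39/4 = 156/4 = 39.
Step 2: b = vr/k = 40·39/5 = 1560/5 = 312.
Check integrality: r = 39 ∈ Z ✓, b = 312 ∈ Z ✓.
(These identities are necessary conditions: they determine r and b for any design with these parameters, but do not by themselves prove that one exists.)

r = 39, b = 312.


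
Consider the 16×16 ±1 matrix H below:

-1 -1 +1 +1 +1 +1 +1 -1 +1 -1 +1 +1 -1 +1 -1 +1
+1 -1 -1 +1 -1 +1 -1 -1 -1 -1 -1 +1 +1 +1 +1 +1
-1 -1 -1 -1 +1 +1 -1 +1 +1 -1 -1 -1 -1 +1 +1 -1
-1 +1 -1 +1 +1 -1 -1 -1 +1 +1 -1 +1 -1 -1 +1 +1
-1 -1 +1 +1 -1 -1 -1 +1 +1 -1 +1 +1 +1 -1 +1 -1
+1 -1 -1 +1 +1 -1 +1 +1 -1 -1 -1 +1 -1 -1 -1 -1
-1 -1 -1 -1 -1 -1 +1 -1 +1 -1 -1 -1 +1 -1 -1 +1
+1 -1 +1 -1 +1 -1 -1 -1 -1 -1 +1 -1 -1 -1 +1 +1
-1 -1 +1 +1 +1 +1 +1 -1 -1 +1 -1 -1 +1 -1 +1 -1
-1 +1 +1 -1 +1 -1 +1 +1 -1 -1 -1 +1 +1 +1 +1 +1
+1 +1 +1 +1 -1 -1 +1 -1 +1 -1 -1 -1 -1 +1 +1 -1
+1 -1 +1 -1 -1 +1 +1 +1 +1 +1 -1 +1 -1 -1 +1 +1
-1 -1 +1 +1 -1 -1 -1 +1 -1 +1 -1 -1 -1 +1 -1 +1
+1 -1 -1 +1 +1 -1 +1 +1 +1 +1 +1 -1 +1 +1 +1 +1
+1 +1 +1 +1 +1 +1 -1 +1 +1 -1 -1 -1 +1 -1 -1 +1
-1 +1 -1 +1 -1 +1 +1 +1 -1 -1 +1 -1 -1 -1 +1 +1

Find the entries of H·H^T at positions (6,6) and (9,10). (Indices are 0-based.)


Row 6 of H: [-1, -1, -1, -1, -1, -1, 1, -1, 1, -1, -1, -1, 1, -1, -1, 1].
Row 9 of H: [-1, 1, 1, -1, 1, -1, 1, 1, -1, -1, -1, 1, 1, 1, 1, 1].
Row 10 of H: [1, 1, 1, 1, -1, -1, 1, -1, 1, -1, -1, -1, -1, 1, 1, -1].
(H·H^T)[6][6] = Σ_j H[6][j]·H[6][j] = (-1)² + (-1)² + (-1)² + (-1)² + (-1)² + (-1)² + (1)² + (-1)² + (1)² + (-1)² + (-1)² + (-1)² + (1)² + (-1)² + (-1)² + (1)² = 1 + 1 + 1 + 1 + 1 + 1 + 1 + 1 + 1 + 1 + 1 + 1 + 1 + 1 + 1 + 1 = 16.
(H·H^T)[9][10] = Σ_j H[9][j]·H[10][j] = (-1)·(1) + (1)·(1) + (1)·(1) + (-1)·(1) + (1)·(-1) + (-1)·(-1) + (1)·(1) + (1)·(-1) + (-1)·(1) + (-1)·(-1) + (-1)·(-1) + (1)·(-1) + (1)·(-1) + (1)·(1) + (1)·(1) + (1)·(-1) = -1 + 1 + 1 + -1 + -1 + 1 + 1 + -1 + -1 + 1 + 1 + -1 + -1 + 1 + 1 + -1 = 0.
So rows 9 and 10 are orthogonal; the diagonal entry equals n = 16.

(6,6) entry = 16; (9,10) entry = 0.


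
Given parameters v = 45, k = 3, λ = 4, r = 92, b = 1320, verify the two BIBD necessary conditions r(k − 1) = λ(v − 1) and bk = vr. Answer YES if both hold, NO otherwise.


Condition (i): r(k − 1) = 92·2 = 184; λ(v − 1) = 4·44 = 176. Match? NO.
Condition (ii): bk = 1320·3 = 3960; vr = 45·92 = 4140. Match? NO.
Both conditions hold? NO.

NO


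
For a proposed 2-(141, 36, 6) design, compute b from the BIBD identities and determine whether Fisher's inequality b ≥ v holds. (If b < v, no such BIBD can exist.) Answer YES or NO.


b = λv(v − 1)/(k(k − 1)) = 6·141·140/(36·35) = 118440/1260 = 94.
Compare with v = 141: b < v, so Fisher's inequality fails.

NO


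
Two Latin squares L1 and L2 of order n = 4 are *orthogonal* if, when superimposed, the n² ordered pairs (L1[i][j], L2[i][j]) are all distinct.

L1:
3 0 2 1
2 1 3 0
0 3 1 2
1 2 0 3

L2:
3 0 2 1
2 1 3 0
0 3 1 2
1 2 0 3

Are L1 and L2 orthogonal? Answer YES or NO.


Form the n² = 16 superimposed pairs (L1[i][j], L2[i][j]), row by row (rows and columns indexed from 0):
row 0: (3,3) (0,0) (2,2) (1,1)
row 1: (2,2) (1,1) (3,3) (0,0)
row 2: (0,0) (3,3) (1,1) (2,2)
row 3: (1,1) (2,2) (0,0) (3,3)
Orthogonality requires all 16 pairs distinct.
But the pair (2,2) repeats: cell (0,2) has L1 = 2, L2 = 2, and cell (1,0) has L1 = 2, L2 = 2.
A repeated pair means some other pair never occurs (only 4 distinct pairs out of 16), so the squares are not orthogonal.
Conclusion: NO.

NO


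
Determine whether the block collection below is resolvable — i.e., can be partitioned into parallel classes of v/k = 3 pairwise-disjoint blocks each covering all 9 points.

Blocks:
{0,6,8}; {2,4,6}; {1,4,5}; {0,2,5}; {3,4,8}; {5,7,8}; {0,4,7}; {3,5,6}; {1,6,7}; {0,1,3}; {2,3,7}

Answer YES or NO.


v = 9, block size k = 3, number of blocks = 11.
For resolvability, blocks must partition into parallel classes of size v/k = 3.
Total blocks must therefore be a multiple of 3: 11 = 3·3 + 2 ⇒ not divisible ✗.
Resolvable? NO.

NO


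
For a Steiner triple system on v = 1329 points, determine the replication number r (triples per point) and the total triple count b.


An STS(v) is a 2-(v, 3, 1) BIBD: block size k = 3, λ = 1.
Replication: r(k − 1) = λ(v − 1) ⇒ r·2 = 1329 − 1 = 1328 ⇒ r = 664.
Block count: bk = vr ⇒ b·3 = 1329·664 = 882456 ⇒ b = 294152.

r = 664, b = 294152.


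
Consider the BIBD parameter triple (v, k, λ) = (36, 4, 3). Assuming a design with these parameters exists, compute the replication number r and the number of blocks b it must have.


Any 2-(v, k, λ) BIBD satisfies two necessary conditions:
  (i)  Each point sits in r blocks, and counting incidences through any fixed point gives r(k − 1) = λ(v − 1), so r = λ(v − 1)/(k − 1).
  (ii) Total incidences bk = vr, so b = vr/k.
Step 1: r = λ(v − 1)/(k − 1) = 3·(36 − 1)/(4 − 1) = 3·35/3 = 105/3 = 35.
Step 2: b = vr/k = 36·35/4 = 1260/4 = 315.
Check integrality: r = 35 ∈ Z ✓, b = 315 ∈ Z ✓.
(These identities are necessary conditions: they determine r and b for any design with these parameters, but do not by themselves prove that one exists.)

r = 35, b = 315.


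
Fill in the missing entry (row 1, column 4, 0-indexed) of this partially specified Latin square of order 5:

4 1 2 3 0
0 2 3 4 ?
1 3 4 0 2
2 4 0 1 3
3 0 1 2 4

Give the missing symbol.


Row 1 contains symbols [0, 2, 3, 4] — missing [1].
Column 4 contains symbols [0, 2, 3, 4] — missing [1].
The missing symbol must appear in both missing sets; intersection = [1].
Therefore the hidden value is 1.

Missing value = 1.
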